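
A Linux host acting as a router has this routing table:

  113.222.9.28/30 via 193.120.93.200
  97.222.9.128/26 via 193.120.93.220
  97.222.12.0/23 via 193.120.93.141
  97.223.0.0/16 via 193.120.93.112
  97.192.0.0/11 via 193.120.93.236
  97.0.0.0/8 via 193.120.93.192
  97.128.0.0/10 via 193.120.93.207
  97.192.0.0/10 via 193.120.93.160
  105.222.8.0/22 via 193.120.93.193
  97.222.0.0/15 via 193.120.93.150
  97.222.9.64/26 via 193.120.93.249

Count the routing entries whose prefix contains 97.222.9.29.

4

Prefixes containing 97.222.9.29:
  97.0.0.0/8 (97.0.0.0 - 97.255.255.255)
  97.192.0.0/10 (97.192.0.0 - 97.255.255.255)
  97.192.0.0/11 (97.192.0.0 - 97.223.255.255)
  97.222.0.0/15 (97.222.0.0 - 97.223.255.255)
Total matching entries: 4.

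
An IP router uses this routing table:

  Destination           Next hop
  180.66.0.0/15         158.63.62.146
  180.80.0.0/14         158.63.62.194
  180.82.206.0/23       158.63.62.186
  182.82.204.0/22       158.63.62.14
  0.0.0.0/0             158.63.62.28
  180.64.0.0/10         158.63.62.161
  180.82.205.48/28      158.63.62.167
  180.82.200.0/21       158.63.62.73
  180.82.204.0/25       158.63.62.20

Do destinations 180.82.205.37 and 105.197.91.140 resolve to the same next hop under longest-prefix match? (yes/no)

no

180.82.205.37: longest match 180.82.200.0/21 -> 158.63.62.73
105.197.91.140: longest match 0.0.0.0/0 -> 158.63.62.28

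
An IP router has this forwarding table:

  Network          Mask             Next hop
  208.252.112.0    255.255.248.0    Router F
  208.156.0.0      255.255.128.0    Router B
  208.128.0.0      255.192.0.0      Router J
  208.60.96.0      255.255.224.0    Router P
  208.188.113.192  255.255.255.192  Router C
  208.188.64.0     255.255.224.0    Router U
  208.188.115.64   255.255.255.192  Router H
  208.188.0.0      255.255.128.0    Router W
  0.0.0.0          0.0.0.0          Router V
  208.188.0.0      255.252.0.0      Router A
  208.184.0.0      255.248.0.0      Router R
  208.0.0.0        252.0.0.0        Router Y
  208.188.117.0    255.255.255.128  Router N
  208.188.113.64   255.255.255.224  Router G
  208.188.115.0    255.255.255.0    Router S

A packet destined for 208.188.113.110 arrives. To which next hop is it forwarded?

Routes whose prefix contains 208.188.113.110:
  0.0.0.0/0 (default, matches everything) -> Router V
  208.0.0.0/6 (208.0.0.0 - 211.255.255.255) -> Router Y
  208.128.0.0/10 (208.128.0.0 - 208.191.255.255) -> Router J
  208.184.0.0/13 (208.184.0.0 - 208.191.255.255) -> Router R
  208.188.0.0/14 (208.188.0.0 - 208.191.255.255) -> Router A
  208.188.0.0/17 (208.188.0.0 - 208.188.127.255) -> Router W
More-specific entries that do NOT match:
  208.188.113.64/27 (208.188.113.64 - 208.188.113.95) does not contain 208.188.113.110
  208.188.113.192/26 (208.188.113.192 - 208.188.113.255) does not contain 208.188.113.110
  208.188.115.64/26 (208.188.115.64 - 208.188.115.127) does not contain 208.188.113.110
  208.188.117.0/25 (208.188.117.0 - 208.188.117.127) does not contain 208.188.113.110
  208.188.115.0/24 (208.188.115.0 - 208.188.115.255) does not contain 208.188.113.110
  208.252.112.0/21 (208.252.112.0 - 208.252.119.255) does not contain 208.188.113.110
  208.60.96.0/19 (208.60.96.0 - 208.60.127.255) does not contain 208.188.113.110
  208.188.64.0/19 (208.188.64.0 - 208.188.95.255) does not contain 208.188.113.110
Longest matching prefix is /17 -> next hop Router W.

Router W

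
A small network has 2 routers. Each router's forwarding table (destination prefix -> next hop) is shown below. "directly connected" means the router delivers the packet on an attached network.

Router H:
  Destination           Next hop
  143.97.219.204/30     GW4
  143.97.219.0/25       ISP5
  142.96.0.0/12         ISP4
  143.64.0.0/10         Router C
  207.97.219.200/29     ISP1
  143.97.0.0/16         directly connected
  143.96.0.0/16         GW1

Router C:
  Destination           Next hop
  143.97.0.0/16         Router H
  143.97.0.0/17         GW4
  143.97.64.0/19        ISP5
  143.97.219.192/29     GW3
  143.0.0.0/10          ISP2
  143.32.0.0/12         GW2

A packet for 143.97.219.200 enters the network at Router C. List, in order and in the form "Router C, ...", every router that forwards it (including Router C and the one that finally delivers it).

Router C, Router H

At Router C: longest match for 143.97.219.200 is 143.97.0.0/16 -> Router H
At Router H: longest match for 143.97.219.200 is 143.97.0.0/16 -> directly connected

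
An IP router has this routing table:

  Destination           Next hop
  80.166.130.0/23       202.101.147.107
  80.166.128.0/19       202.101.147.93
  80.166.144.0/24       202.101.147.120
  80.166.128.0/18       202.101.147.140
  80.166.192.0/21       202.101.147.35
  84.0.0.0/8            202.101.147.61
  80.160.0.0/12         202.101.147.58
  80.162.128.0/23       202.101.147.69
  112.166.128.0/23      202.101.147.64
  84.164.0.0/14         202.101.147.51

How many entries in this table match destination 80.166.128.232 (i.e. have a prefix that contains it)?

3

Prefixes containing 80.166.128.232:
  80.160.0.0/12 (80.160.0.0 - 80.175.255.255)
  80.166.128.0/18 (80.166.128.0 - 80.166.191.255)
  80.166.128.0/19 (80.166.128.0 - 80.166.159.255)
Total matching entries: 3.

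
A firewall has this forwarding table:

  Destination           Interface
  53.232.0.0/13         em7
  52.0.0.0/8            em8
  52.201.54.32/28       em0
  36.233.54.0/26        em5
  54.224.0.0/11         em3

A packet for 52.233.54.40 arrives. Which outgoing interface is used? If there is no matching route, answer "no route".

em8

Routes whose prefix contains 52.233.54.40:
  52.0.0.0/8 (52.0.0.0 - 52.255.255.255) -> em8
More-specific entries that do NOT match:
  52.201.54.32/28 (52.201.54.32 - 52.201.54.47) does not contain 52.233.54.40
  36.233.54.0/26 (36.233.54.0 - 36.233.54.63) does not contain 52.233.54.40
  53.232.0.0/13 (53.232.0.0 - 53.239.255.255) does not contain 52.233.54.40
  54.224.0.0/11 (54.224.0.0 - 54.255.255.255) does not contain 52.233.54.40
Longest matching prefix is /8 -> interface em8.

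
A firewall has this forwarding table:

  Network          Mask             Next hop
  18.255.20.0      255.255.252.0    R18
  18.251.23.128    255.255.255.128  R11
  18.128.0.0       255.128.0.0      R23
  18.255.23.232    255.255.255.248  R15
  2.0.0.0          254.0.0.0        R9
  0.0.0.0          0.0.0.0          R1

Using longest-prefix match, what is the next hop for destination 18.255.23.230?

Routes whose prefix contains 18.255.23.230:
  0.0.0.0/0 (default, matches everything) -> R1
  18.128.0.0/9 (18.128.0.0 - 18.255.255.255) -> R23
  18.255.20.0/22 (18.255.20.0 - 18.255.23.255) -> R18
More-specific entries that do NOT match:
  18.255.23.232/29 (18.255.23.232 - 18.255.23.239) does not contain 18.255.23.230
  18.251.23.128/25 (18.251.23.128 - 18.251.23.255) does not contain 18.255.23.230
Longest matching prefix is /22 -> next hop R18.

R18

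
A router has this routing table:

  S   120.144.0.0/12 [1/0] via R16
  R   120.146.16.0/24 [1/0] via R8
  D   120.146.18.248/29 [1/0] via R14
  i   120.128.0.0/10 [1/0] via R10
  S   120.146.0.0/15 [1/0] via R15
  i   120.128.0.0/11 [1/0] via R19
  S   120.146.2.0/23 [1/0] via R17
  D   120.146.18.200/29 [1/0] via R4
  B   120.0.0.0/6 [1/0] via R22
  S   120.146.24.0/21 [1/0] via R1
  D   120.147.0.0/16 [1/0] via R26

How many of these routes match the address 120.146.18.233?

5

Prefixes containing 120.146.18.233:
  120.0.0.0/6 (120.0.0.0 - 123.255.255.255)
  120.128.0.0/10 (120.128.0.0 - 120.191.255.255)
  120.128.0.0/11 (120.128.0.0 - 120.159.255.255)
  120.144.0.0/12 (120.144.0.0 - 120.159.255.255)
  120.146.0.0/15 (120.146.0.0 - 120.147.255.255)
Total matching entries: 5.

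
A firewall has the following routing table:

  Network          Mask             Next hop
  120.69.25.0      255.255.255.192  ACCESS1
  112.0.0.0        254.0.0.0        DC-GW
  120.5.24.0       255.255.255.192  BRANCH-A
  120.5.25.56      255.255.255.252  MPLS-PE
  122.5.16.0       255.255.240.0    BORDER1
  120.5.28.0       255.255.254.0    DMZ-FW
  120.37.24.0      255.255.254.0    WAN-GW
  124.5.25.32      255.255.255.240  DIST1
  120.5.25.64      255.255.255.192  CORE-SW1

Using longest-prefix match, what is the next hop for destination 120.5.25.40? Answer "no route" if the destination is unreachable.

No entry's prefix contains 120.5.25.40; there is no default route.

no route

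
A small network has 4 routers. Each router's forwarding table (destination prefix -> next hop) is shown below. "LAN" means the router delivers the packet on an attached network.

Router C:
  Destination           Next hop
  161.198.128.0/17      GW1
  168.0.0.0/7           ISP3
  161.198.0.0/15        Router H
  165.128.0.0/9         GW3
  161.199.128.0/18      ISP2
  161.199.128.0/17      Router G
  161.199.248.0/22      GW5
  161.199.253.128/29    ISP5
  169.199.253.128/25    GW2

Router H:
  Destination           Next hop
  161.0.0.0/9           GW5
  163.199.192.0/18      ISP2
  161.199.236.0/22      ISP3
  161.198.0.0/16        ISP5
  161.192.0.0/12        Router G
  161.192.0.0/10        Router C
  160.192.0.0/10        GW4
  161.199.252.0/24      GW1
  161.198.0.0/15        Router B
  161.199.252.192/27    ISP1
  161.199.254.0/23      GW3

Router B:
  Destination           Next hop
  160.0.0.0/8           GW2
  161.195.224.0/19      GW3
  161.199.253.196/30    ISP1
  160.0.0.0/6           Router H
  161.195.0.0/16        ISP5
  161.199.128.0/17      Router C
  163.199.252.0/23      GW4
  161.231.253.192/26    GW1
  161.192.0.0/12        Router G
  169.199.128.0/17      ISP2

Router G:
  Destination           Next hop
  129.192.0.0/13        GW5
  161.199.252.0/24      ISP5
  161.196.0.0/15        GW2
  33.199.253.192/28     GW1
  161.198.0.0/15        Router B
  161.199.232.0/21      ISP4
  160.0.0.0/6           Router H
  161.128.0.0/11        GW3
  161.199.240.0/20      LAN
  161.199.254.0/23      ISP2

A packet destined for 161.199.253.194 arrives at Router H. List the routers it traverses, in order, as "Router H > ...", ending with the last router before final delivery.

At Router H: longest match for 161.199.253.194 is 161.198.0.0/15 -> Router B
At Router B: longest match for 161.199.253.194 is 161.199.128.0/17 -> Router C
At Router C: longest match for 161.199.253.194 is 161.199.128.0/17 -> Router G
At Router G: longest match for 161.199.253.194 is 161.199.240.0/20 -> LAN

Router H > Router B > Router C > Router G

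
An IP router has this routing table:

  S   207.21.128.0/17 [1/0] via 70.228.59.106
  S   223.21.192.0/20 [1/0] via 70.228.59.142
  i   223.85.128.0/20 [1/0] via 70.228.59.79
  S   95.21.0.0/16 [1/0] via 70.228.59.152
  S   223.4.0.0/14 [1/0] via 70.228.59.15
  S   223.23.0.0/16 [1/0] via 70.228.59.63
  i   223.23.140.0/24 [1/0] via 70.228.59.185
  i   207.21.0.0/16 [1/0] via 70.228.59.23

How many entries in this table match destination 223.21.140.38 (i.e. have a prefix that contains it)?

No listed prefix contains 223.21.140.38.
Total matching entries: 0.

0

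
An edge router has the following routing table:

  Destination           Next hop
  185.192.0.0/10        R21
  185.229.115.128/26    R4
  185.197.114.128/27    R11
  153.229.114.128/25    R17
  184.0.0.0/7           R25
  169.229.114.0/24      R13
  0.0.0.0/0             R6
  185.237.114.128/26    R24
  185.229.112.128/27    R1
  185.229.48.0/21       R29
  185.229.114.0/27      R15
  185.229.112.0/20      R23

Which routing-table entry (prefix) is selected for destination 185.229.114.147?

Entries matching 185.229.114.147:
  0.0.0.0/0 (default, matches everything)
  184.0.0.0/7 (184.0.0.0 - 185.255.255.255)
  185.192.0.0/10 (185.192.0.0 - 185.255.255.255)
  185.229.112.0/20 (185.229.112.0 - 185.229.127.255)
Most specific is 185.229.112.0/20.

185.229.112.0/20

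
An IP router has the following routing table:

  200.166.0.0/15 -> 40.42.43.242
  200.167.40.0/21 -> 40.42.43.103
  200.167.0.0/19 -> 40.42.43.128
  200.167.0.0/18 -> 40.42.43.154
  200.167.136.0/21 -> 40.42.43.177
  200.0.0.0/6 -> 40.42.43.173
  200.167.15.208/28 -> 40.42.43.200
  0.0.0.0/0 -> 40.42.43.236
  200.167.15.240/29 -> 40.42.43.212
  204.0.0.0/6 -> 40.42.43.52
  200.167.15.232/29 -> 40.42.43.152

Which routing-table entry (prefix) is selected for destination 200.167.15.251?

200.167.0.0/19

Entries matching 200.167.15.251:
  0.0.0.0/0 (default, matches everything)
  200.0.0.0/6 (200.0.0.0 - 203.255.255.255)
  200.166.0.0/15 (200.166.0.0 - 200.167.255.255)
  200.167.0.0/18 (200.167.0.0 - 200.167.63.255)
  200.167.0.0/19 (200.167.0.0 - 200.167.31.255)
Most specific is 200.167.0.0/19.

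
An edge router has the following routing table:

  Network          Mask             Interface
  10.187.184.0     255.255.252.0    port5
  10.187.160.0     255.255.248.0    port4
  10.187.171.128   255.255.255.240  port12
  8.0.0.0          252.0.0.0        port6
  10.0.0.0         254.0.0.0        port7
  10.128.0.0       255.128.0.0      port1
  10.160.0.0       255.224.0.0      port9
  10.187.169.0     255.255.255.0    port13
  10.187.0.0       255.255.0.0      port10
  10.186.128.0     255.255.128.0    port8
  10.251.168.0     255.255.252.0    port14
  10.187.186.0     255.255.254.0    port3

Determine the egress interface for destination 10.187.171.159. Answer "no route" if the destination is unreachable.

Routes whose prefix contains 10.187.171.159:
  8.0.0.0/6 (8.0.0.0 - 11.255.255.255) -> port6
  10.0.0.0/7 (10.0.0.0 - 11.255.255.255) -> port7
  10.128.0.0/9 (10.128.0.0 - 10.255.255.255) -> port1
  10.160.0.0/11 (10.160.0.0 - 10.191.255.255) -> port9
  10.187.0.0/16 (10.187.0.0 - 10.187.255.255) -> port10
More-specific entries that do NOT match:
  10.187.171.128/28 (10.187.171.128 - 10.187.171.143) does not contain 10.187.171.159
  10.187.169.0/24 (10.187.169.0 - 10.187.169.255) does not contain 10.187.171.159
  10.187.186.0/23 (10.187.186.0 - 10.187.187.255) does not contain 10.187.171.159
  10.187.184.0/22 (10.187.184.0 - 10.187.187.255) does not contain 10.187.171.159
  10.251.168.0/22 (10.251.168.0 - 10.251.171.255) does not contain 10.187.171.159
  10.187.160.0/21 (10.187.160.0 - 10.187.167.255) does not contain 10.187.171.159
  10.186.128.0/17 (10.186.128.0 - 10.186.255.255) does not contain 10.187.171.159
Longest matching prefix is /16 -> interface port10.

port10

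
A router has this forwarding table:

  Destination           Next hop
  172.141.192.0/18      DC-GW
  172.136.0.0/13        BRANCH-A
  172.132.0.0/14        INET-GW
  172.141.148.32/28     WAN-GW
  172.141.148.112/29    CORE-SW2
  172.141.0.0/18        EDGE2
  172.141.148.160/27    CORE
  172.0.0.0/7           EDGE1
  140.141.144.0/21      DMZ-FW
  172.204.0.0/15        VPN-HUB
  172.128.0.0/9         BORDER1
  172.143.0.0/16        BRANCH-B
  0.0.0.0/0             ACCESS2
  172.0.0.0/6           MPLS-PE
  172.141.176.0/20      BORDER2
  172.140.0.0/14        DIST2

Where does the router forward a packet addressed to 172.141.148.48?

Routes whose prefix contains 172.141.148.48:
  0.0.0.0/0 (default, matches everything) -> ACCESS2
  172.0.0.0/6 (172.0.0.0 - 175.255.255.255) -> MPLS-PE
  172.0.0.0/7 (172.0.0.0 - 173.255.255.255) -> EDGE1
  172.128.0.0/9 (172.128.0.0 - 172.255.255.255) -> BORDER1
  172.136.0.0/13 (172.136.0.0 - 172.143.255.255) -> BRANCH-A
  172.140.0.0/14 (172.140.0.0 - 172.143.255.255) -> DIST2
More-specific entries that do NOT match:
  172.141.148.112/29 (172.141.148.112 - 172.141.148.119) does not contain 172.141.148.48
  172.141.148.32/28 (172.141.148.32 - 172.141.148.47) does not contain 172.141.148.48
  172.141.148.160/27 (172.141.148.160 - 172.141.148.191) does not contain 172.141.148.48
  140.141.144.0/21 (140.141.144.0 - 140.141.151.255) does not contain 172.141.148.48
  172.141.176.0/20 (172.141.176.0 - 172.141.191.255) does not contain 172.141.148.48
  172.141.192.0/18 (172.141.192.0 - 172.141.255.255) does not contain 172.141.148.48
  172.141.0.0/18 (172.141.0.0 - 172.141.63.255) does not contain 172.141.148.48
  172.143.0.0/16 (172.143.0.0 - 172.143.255.255) does not contain 172.141.148.48
  172.204.0.0/15 (172.204.0.0 - 172.205.255.255) does not contain 172.141.148.48
Longest matching prefix is /14 -> next hop DIST2.

DIST2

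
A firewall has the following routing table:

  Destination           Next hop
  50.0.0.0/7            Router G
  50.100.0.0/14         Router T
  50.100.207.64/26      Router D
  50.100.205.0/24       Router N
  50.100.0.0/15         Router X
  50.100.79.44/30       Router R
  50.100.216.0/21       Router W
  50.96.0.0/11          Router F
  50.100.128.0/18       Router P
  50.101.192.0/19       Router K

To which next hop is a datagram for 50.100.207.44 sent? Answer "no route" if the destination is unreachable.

Router X

Routes whose prefix contains 50.100.207.44:
  50.0.0.0/7 (50.0.0.0 - 51.255.255.255) -> Router G
  50.96.0.0/11 (50.96.0.0 - 50.127.255.255) -> Router F
  50.100.0.0/14 (50.100.0.0 - 50.103.255.255) -> Router T
  50.100.0.0/15 (50.100.0.0 - 50.101.255.255) -> Router X
More-specific entries that do NOT match:
  50.100.79.44/30 (50.100.79.44 - 50.100.79.47) does not contain 50.100.207.44
  50.100.207.64/26 (50.100.207.64 - 50.100.207.127) does not contain 50.100.207.44
  50.100.205.0/24 (50.100.205.0 - 50.100.205.255) does not contain 50.100.207.44
  50.100.216.0/21 (50.100.216.0 - 50.100.223.255) does not contain 50.100.207.44
  50.101.192.0/19 (50.101.192.0 - 50.101.223.255) does not contain 50.100.207.44
  50.100.128.0/18 (50.100.128.0 - 50.100.191.255) does not contain 50.100.207.44
Longest matching prefix is /15 -> next hop Router X.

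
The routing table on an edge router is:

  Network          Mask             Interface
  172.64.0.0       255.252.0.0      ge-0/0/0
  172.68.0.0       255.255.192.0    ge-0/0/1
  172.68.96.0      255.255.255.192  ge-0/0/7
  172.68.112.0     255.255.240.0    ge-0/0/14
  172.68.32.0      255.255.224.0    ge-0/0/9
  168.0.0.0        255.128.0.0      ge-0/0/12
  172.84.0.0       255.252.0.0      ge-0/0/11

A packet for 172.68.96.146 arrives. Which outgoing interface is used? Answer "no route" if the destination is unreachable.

No entry's prefix contains 172.68.96.146; there is no default route.

no route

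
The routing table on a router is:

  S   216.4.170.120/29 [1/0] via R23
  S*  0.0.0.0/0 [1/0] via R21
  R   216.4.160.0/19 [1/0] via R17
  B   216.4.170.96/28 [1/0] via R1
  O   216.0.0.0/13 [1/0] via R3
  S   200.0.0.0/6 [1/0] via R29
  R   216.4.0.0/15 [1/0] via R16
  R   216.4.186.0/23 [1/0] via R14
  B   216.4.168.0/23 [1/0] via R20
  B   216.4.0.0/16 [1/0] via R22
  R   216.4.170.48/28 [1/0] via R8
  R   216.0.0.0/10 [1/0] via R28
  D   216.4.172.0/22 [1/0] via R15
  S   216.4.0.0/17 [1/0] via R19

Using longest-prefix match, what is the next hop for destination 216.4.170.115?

R17

Routes whose prefix contains 216.4.170.115:
  0.0.0.0/0 (default, matches everything) -> R21
  216.0.0.0/10 (216.0.0.0 - 216.63.255.255) -> R28
  216.0.0.0/13 (216.0.0.0 - 216.7.255.255) -> R3
  216.4.0.0/15 (216.4.0.0 - 216.5.255.255) -> R16
  216.4.0.0/16 (216.4.0.0 - 216.4.255.255) -> R22
  216.4.160.0/19 (216.4.160.0 - 216.4.191.255) -> R17
More-specific entries that do NOT match:
  216.4.170.120/29 (216.4.170.120 - 216.4.170.127) does not contain 216.4.170.115
  216.4.170.96/28 (216.4.170.96 - 216.4.170.111) does not contain 216.4.170.115
  216.4.170.48/28 (216.4.170.48 - 216.4.170.63) does not contain 216.4.170.115
  216.4.186.0/23 (216.4.186.0 - 216.4.187.255) does not contain 216.4.170.115
  216.4.168.0/23 (216.4.168.0 - 216.4.169.255) does not contain 216.4.170.115
  216.4.172.0/22 (216.4.172.0 - 216.4.175.255) does not contain 216.4.170.115
Longest matching prefix is /19 -> next hop R17.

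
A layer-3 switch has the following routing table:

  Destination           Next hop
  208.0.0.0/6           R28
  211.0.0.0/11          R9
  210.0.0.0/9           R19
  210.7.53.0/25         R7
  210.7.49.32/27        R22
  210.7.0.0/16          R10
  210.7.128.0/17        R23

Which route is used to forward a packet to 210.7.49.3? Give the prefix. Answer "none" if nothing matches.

Entries matching 210.7.49.3:
  208.0.0.0/6 (208.0.0.0 - 211.255.255.255)
  210.0.0.0/9 (210.0.0.0 - 210.127.255.255)
  210.7.0.0/16 (210.7.0.0 - 210.7.255.255)
Most specific is 210.7.0.0/16.

210.7.0.0/16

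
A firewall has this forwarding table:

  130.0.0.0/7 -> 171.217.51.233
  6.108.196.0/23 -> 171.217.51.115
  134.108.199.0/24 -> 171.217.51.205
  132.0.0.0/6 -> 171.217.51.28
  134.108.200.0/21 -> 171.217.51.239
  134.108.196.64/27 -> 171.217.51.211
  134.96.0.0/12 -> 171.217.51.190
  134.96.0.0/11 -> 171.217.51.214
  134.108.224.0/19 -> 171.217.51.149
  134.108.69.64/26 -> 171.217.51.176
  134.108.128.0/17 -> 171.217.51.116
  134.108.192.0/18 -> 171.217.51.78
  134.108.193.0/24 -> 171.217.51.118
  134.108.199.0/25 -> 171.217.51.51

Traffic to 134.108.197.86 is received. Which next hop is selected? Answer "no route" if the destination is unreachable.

171.217.51.78

Routes whose prefix contains 134.108.197.86:
  132.0.0.0/6 (132.0.0.0 - 135.255.255.255) -> 171.217.51.28
  134.96.0.0/11 (134.96.0.0 - 134.127.255.255) -> 171.217.51.214
  134.96.0.0/12 (134.96.0.0 - 134.111.255.255) -> 171.217.51.190
  134.108.128.0/17 (134.108.128.0 - 134.108.255.255) -> 171.217.51.116
  134.108.192.0/18 (134.108.192.0 - 134.108.255.255) -> 171.217.51.78
More-specific entries that do NOT match:
  134.108.196.64/27 (134.108.196.64 - 134.108.196.95) does not contain 134.108.197.86
  134.108.69.64/26 (134.108.69.64 - 134.108.69.127) does not contain 134.108.197.86
  134.108.199.0/25 (134.108.199.0 - 134.108.199.127) does not contain 134.108.197.86
  134.108.199.0/24 (134.108.199.0 - 134.108.199.255) does not contain 134.108.197.86
  134.108.193.0/24 (134.108.193.0 - 134.108.193.255) does not contain 134.108.197.86
  6.108.196.0/23 (6.108.196.0 - 6.108.197.255) does not contain 134.108.197.86
  134.108.200.0/21 (134.108.200.0 - 134.108.207.255) does not contain 134.108.197.86
  134.108.224.0/19 (134.108.224.0 - 134.108.255.255) does not contain 134.108.197.86
Longest matching prefix is /18 -> next hop 171.217.51.78.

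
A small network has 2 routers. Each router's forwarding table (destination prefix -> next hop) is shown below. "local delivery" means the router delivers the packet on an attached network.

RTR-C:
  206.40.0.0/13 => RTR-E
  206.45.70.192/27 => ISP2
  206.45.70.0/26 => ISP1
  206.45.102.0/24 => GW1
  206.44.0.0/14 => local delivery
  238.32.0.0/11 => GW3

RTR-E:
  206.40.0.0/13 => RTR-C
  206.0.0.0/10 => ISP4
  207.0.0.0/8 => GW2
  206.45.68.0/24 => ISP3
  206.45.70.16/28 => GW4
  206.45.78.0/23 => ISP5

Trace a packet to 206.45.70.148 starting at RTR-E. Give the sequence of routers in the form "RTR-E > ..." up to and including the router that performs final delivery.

At RTR-E: longest match for 206.45.70.148 is 206.40.0.0/13 -> RTR-C
At RTR-C: longest match for 206.45.70.148 is 206.44.0.0/14 -> local delivery

RTR-E > RTR-C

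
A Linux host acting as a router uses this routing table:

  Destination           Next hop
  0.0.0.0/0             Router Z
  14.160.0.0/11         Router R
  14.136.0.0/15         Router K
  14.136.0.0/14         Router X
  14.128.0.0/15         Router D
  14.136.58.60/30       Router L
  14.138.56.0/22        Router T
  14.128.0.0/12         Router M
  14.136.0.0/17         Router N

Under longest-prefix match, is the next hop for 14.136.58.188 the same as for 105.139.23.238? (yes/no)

no

14.136.58.188: longest match 14.136.0.0/17 -> Router N
105.139.23.238: longest match 0.0.0.0/0 -> Router Z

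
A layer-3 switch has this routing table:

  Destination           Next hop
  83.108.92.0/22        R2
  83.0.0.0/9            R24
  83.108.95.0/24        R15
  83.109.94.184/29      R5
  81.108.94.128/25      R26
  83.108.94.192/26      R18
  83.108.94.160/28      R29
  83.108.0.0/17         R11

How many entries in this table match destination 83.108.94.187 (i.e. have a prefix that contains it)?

3

Prefixes containing 83.108.94.187:
  83.0.0.0/9 (83.0.0.0 - 83.127.255.255)
  83.108.0.0/17 (83.108.0.0 - 83.108.127.255)
  83.108.92.0/22 (83.108.92.0 - 83.108.95.255)
Total matching entries: 3.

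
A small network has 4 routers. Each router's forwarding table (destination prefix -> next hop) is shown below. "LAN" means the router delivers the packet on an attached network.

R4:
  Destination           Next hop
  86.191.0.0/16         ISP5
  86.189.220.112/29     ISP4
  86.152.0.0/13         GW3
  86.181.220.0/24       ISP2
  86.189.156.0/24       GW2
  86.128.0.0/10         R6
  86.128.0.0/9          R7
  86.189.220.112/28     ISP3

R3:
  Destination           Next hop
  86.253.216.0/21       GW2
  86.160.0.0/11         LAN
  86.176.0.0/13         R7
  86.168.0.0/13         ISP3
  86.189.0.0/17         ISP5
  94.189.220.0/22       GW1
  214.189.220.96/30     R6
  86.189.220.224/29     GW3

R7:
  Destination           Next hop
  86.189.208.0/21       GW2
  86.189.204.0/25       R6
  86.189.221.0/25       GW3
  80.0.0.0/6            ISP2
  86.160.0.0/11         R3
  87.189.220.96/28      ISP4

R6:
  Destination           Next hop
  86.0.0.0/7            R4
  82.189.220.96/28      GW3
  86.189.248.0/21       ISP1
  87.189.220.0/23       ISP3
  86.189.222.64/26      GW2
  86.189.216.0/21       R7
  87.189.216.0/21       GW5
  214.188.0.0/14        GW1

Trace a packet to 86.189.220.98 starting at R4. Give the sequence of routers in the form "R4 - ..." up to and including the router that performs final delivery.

R4 - R6 - R7 - R3

At R4: longest match for 86.189.220.98 is 86.128.0.0/10 -> R6
At R6: longest match for 86.189.220.98 is 86.189.216.0/21 -> R7
At R7: longest match for 86.189.220.98 is 86.160.0.0/11 -> R3
At R3: longest match for 86.189.220.98 is 86.160.0.0/11 -> LAN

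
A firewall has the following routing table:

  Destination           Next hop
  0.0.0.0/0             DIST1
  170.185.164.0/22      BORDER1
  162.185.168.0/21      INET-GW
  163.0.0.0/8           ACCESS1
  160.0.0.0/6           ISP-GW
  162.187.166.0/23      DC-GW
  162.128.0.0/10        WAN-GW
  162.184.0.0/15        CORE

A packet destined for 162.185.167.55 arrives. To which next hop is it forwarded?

CORE

Routes whose prefix contains 162.185.167.55:
  0.0.0.0/0 (default, matches everything) -> DIST1
  160.0.0.0/6 (160.0.0.0 - 163.255.255.255) -> ISP-GW
  162.128.0.0/10 (162.128.0.0 - 162.191.255.255) -> WAN-GW
  162.184.0.0/15 (162.184.0.0 - 162.185.255.255) -> CORE
More-specific entries that do NOT match:
  162.187.166.0/23 (162.187.166.0 - 162.187.167.255) does not contain 162.185.167.55
  170.185.164.0/22 (170.185.164.0 - 170.185.167.255) does not contain 162.185.167.55
  162.185.168.0/21 (162.185.168.0 - 162.185.175.255) does not contain 162.185.167.55
Longest matching prefix is /15 -> next hop CORE.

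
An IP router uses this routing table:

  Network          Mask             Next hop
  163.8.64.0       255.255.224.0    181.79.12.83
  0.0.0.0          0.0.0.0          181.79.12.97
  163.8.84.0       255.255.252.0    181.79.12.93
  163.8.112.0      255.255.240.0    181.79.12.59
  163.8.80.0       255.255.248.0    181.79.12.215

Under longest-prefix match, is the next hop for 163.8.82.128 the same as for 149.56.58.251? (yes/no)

163.8.82.128: longest match 163.8.80.0/21 -> 181.79.12.215
149.56.58.251: longest match 0.0.0.0/0 -> 181.79.12.97

no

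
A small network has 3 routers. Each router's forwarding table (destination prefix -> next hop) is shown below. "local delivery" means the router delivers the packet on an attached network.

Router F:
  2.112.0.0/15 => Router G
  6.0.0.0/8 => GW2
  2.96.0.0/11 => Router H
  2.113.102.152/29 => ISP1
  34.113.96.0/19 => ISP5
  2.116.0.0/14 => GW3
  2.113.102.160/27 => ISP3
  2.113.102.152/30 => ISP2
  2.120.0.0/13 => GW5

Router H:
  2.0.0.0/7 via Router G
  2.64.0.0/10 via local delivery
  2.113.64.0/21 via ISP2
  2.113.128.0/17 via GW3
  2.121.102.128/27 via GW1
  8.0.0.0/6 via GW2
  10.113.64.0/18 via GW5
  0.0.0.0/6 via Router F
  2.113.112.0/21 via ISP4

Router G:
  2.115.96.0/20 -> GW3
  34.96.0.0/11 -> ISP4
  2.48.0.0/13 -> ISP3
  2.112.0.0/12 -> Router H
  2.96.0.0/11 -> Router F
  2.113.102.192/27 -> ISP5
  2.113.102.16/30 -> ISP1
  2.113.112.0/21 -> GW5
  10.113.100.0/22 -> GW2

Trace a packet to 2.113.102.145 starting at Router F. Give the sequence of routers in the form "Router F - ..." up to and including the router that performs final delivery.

At Router F: longest match for 2.113.102.145 is 2.112.0.0/15 -> Router G
At Router G: longest match for 2.113.102.145 is 2.112.0.0/12 -> Router H
At Router H: longest match for 2.113.102.145 is 2.64.0.0/10 -> local delivery

Router F - Router G - Router H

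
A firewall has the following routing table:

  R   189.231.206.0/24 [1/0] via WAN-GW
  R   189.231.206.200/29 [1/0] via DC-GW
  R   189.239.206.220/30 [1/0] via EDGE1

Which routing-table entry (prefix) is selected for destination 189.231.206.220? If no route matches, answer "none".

Entries matching 189.231.206.220:
  189.231.206.0/24 (189.231.206.0 - 189.231.206.255)
Most specific is 189.231.206.0/24.

189.231.206.0/24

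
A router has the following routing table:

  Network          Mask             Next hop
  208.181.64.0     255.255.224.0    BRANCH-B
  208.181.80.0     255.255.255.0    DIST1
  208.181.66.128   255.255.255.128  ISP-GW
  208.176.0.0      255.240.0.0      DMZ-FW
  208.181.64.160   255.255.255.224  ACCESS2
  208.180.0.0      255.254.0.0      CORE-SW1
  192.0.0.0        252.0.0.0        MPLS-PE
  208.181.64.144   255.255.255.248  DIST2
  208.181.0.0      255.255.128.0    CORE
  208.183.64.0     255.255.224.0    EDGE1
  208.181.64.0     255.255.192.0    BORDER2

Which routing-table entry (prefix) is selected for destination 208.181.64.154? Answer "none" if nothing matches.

Entries matching 208.181.64.154:
  208.176.0.0/12 (208.176.0.0 - 208.191.255.255)
  208.180.0.0/15 (208.180.0.0 - 208.181.255.255)
  208.181.0.0/17 (208.181.0.0 - 208.181.127.255)
  208.181.64.0/18 (208.181.64.0 - 208.181.127.255)
  208.181.64.0/19 (208.181.64.0 - 208.181.95.255)
Most specific is 208.181.64.0/19.

208.181.64.0/19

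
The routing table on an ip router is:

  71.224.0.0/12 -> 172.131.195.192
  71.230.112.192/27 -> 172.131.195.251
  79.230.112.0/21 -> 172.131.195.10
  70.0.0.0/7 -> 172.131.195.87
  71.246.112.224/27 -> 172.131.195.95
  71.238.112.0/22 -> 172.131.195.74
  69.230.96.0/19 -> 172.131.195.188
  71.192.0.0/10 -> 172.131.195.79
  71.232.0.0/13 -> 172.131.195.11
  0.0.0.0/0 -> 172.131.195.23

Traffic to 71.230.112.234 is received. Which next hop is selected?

172.131.195.192

Routes whose prefix contains 71.230.112.234:
  0.0.0.0/0 (default, matches everything) -> 172.131.195.23
  70.0.0.0/7 (70.0.0.0 - 71.255.255.255) -> 172.131.195.87
  71.192.0.0/10 (71.192.0.0 - 71.255.255.255) -> 172.131.195.79
  71.224.0.0/12 (71.224.0.0 - 71.239.255.255) -> 172.131.195.192
More-specific entries that do NOT match:
  71.230.112.192/27 (71.230.112.192 - 71.230.112.223) does not contain 71.230.112.234
  71.246.112.224/27 (71.246.112.224 - 71.246.112.255) does not contain 71.230.112.234
  71.238.112.0/22 (71.238.112.0 - 71.238.115.255) does not contain 71.230.112.234
  79.230.112.0/21 (79.230.112.0 - 79.230.119.255) does not contain 71.230.112.234
  69.230.96.0/19 (69.230.96.0 - 69.230.127.255) does not contain 71.230.112.234
  71.232.0.0/13 (71.232.0.0 - 71.239.255.255) does not contain 71.230.112.234
Longest matching prefix is /12 -> next hop 172.131.195.192.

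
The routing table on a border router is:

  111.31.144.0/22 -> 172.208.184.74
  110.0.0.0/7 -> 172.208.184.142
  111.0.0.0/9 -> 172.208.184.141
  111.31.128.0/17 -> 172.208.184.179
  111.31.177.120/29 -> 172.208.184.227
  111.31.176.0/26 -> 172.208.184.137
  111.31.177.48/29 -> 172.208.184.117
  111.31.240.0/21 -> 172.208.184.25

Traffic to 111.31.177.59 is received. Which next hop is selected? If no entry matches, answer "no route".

Routes whose prefix contains 111.31.177.59:
  110.0.0.0/7 (110.0.0.0 - 111.255.255.255) -> 172.208.184.142
  111.0.0.0/9 (111.0.0.0 - 111.127.255.255) -> 172.208.184.141
  111.31.128.0/17 (111.31.128.0 - 111.31.255.255) -> 172.208.184.179
More-specific entries that do NOT match:
  111.31.177.120/29 (111.31.177.120 - 111.31.177.127) does not contain 111.31.177.59
  111.31.177.48/29 (111.31.177.48 - 111.31.177.55) does not contain 111.31.177.59
  111.31.176.0/26 (111.31.176.0 - 111.31.176.63) does not contain 111.31.177.59
  111.31.144.0/22 (111.31.144.0 - 111.31.147.255) does not contain 111.31.177.59
  111.31.240.0/21 (111.31.240.0 - 111.31.247.255) does not contain 111.31.177.59
Longest matching prefix is /17 -> next hop 172.208.184.179.

172.208.184.179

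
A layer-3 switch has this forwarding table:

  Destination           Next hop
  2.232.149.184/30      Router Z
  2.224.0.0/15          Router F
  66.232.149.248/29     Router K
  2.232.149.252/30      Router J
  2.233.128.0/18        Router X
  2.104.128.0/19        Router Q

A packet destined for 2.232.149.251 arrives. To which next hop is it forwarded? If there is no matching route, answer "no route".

No entry's prefix contains 2.232.149.251; there is no default route.

no route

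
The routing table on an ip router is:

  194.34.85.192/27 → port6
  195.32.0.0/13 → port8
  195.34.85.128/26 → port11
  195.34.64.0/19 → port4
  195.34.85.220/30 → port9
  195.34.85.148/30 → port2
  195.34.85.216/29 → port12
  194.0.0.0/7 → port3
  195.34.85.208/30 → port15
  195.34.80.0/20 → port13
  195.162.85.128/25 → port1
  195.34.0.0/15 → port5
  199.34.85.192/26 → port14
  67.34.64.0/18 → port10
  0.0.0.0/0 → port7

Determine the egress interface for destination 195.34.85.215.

port13

Routes whose prefix contains 195.34.85.215:
  0.0.0.0/0 (default, matches everything) -> port7
  194.0.0.0/7 (194.0.0.0 - 195.255.255.255) -> port3
  195.32.0.0/13 (195.32.0.0 - 195.39.255.255) -> port8
  195.34.0.0/15 (195.34.0.0 - 195.35.255.255) -> port5
  195.34.64.0/19 (195.34.64.0 - 195.34.95.255) -> port4
  195.34.80.0/20 (195.34.80.0 - 195.34.95.255) -> port13
More-specific entries that do NOT match:
  195.34.85.220/30 (195.34.85.220 - 195.34.85.223) does not contain 195.34.85.215
  195.34.85.148/30 (195.34.85.148 - 195.34.85.151) does not contain 195.34.85.215
  195.34.85.208/30 (195.34.85.208 - 195.34.85.211) does not contain 195.34.85.215
  195.34.85.216/29 (195.34.85.216 - 195.34.85.223) does not contain 195.34.85.215
  194.34.85.192/27 (194.34.85.192 - 194.34.85.223) does not contain 195.34.85.215
  195.34.85.128/26 (195.34.85.128 - 195.34.85.191) does not contain 195.34.85.215
  199.34.85.192/26 (199.34.85.192 - 199.34.85.255) does not contain 195.34.85.215
  195.162.85.128/25 (195.162.85.128 - 195.162.85.255) does not contain 195.34.85.215
Longest matching prefix is /20 -> interface port13.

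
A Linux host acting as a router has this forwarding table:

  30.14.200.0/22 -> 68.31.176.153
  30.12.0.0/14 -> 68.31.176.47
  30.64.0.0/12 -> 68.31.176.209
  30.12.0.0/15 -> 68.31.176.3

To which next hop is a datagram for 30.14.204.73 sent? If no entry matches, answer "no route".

Routes whose prefix contains 30.14.204.73:
  30.12.0.0/14 (30.12.0.0 - 30.15.255.255) -> 68.31.176.47
More-specific entries that do NOT match:
  30.14.200.0/22 (30.14.200.0 - 30.14.203.255) does not contain 30.14.204.73
  30.12.0.0/15 (30.12.0.0 - 30.13.255.255) does not contain 30.14.204.73
Longest matching prefix is /14 -> next hop 68.31.176.47.

68.31.176.47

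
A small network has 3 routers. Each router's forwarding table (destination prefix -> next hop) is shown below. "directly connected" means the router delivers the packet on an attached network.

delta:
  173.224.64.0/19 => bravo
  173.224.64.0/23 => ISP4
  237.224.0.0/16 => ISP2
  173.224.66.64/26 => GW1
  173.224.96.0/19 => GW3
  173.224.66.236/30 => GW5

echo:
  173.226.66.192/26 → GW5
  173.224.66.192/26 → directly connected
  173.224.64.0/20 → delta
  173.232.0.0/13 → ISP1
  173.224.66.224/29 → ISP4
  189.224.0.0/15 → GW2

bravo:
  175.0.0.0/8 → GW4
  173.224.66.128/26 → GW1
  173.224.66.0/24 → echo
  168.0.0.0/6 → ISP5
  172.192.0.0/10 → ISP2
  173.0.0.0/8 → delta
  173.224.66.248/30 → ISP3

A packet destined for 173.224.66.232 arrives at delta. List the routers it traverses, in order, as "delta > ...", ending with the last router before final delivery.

At delta: longest match for 173.224.66.232 is 173.224.64.0/19 -> bravo
At bravo: longest match for 173.224.66.232 is 173.224.66.0/24 -> echo
At echo: longest match for 173.224.66.232 is 173.224.66.192/26 -> directly connected

delta > bravo > echo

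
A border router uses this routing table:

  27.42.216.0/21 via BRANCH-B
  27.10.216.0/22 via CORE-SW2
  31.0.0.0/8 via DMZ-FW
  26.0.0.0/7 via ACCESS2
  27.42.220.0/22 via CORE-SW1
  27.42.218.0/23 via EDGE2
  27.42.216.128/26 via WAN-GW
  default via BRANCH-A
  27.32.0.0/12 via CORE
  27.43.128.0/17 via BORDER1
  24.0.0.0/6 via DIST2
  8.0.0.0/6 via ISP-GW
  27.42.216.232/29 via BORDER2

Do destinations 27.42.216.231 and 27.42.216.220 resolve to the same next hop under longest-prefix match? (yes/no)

27.42.216.231: longest match 27.42.216.0/21 -> BRANCH-B
27.42.216.220: longest match 27.42.216.0/21 -> BRANCH-B

yes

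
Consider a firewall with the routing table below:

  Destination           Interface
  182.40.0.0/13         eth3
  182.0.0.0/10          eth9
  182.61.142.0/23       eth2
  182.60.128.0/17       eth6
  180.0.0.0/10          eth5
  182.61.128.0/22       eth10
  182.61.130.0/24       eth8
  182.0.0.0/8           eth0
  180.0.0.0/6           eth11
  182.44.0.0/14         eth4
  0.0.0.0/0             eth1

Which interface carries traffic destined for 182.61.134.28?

eth9

Routes whose prefix contains 182.61.134.28:
  0.0.0.0/0 (default, matches everything) -> eth1
  180.0.0.0/6 (180.0.0.0 - 183.255.255.255) -> eth11
  182.0.0.0/8 (182.0.0.0 - 182.255.255.255) -> eth0
  182.0.0.0/10 (182.0.0.0 - 182.63.255.255) -> eth9
More-specific entries that do NOT match:
  182.61.130.0/24 (182.61.130.0 - 182.61.130.255) does not contain 182.61.134.28
  182.61.142.0/23 (182.61.142.0 - 182.61.143.255) does not contain 182.61.134.28
  182.61.128.0/22 (182.61.128.0 - 182.61.131.255) does not contain 182.61.134.28
  182.60.128.0/17 (182.60.128.0 - 182.60.255.255) does not contain 182.61.134.28
  182.44.0.0/14 (182.44.0.0 - 182.47.255.255) does not contain 182.61.134.28
  182.40.0.0/13 (182.40.0.0 - 182.47.255.255) does not contain 182.61.134.28
Longest matching prefix is /10 -> interface eth9.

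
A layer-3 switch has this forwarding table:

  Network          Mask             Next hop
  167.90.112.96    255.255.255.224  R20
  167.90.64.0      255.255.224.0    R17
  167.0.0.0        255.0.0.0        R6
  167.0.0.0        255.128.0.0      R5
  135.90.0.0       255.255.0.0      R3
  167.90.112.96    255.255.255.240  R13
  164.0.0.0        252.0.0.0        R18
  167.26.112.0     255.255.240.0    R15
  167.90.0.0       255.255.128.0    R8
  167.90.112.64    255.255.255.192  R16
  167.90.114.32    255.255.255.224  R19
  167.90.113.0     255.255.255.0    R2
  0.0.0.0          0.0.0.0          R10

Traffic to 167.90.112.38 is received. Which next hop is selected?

R8

Routes whose prefix contains 167.90.112.38:
  0.0.0.0/0 (default, matches everything) -> R10
  164.0.0.0/6 (164.0.0.0 - 167.255.255.255) -> R18
  167.0.0.0/8 (167.0.0.0 - 167.255.255.255) -> R6
  167.0.0.0/9 (167.0.0.0 - 167.127.255.255) -> R5
  167.90.0.0/17 (167.90.0.0 - 167.90.127.255) -> R8
More-specific entries that do NOT match:
  167.90.112.96/28 (167.90.112.96 - 167.90.112.111) does not contain 167.90.112.38
  167.90.112.96/27 (167.90.112.96 - 167.90.112.127) does not contain 167.90.112.38
  167.90.114.32/27 (167.90.114.32 - 167.90.114.63) does not contain 167.90.112.38
  167.90.112.64/26 (167.90.112.64 - 167.90.112.127) does not contain 167.90.112.38
  167.90.113.0/24 (167.90.113.0 - 167.90.113.255) does not contain 167.90.112.38
  167.26.112.0/20 (167.26.112.0 - 167.26.127.255) does not contain 167.90.112.38
  167.90.64.0/19 (167.90.64.0 - 167.90.95.255) does not contain 167.90.112.38
Longest matching prefix is /17 -> next hop R8.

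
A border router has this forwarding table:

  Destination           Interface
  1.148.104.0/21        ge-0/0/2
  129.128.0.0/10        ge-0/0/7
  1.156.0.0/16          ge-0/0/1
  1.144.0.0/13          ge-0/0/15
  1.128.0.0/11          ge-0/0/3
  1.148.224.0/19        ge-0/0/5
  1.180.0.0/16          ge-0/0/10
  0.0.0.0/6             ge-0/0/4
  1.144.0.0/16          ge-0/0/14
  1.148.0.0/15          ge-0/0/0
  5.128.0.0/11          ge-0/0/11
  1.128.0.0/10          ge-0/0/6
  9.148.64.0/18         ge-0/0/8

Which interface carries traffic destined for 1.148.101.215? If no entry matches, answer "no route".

ge-0/0/0

Routes whose prefix contains 1.148.101.215:
  0.0.0.0/6 (0.0.0.0 - 3.255.255.255) -> ge-0/0/4
  1.128.0.0/10 (1.128.0.0 - 1.191.255.255) -> ge-0/0/6
  1.128.0.0/11 (1.128.0.0 - 1.159.255.255) -> ge-0/0/3
  1.144.0.0/13 (1.144.0.0 - 1.151.255.255) -> ge-0/0/15
  1.148.0.0/15 (1.148.0.0 - 1.149.255.255) -> ge-0/0/0
More-specific entries that do NOT match:
  1.148.104.0/21 (1.148.104.0 - 1.148.111.255) does not contain 1.148.101.215
  1.148.224.0/19 (1.148.224.0 - 1.148.255.255) does not contain 1.148.101.215
  9.148.64.0/18 (9.148.64.0 - 9.148.127.255) does not contain 1.148.101.215
  1.156.0.0/16 (1.156.0.0 - 1.156.255.255) does not contain 1.148.101.215
  1.180.0.0/16 (1.180.0.0 - 1.180.255.255) does not contain 1.148.101.215
  1.144.0.0/16 (1.144.0.0 - 1.144.255.255) does not contain 1.148.101.215
Longest matching prefix is /15 -> interface ge-0/0/0.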